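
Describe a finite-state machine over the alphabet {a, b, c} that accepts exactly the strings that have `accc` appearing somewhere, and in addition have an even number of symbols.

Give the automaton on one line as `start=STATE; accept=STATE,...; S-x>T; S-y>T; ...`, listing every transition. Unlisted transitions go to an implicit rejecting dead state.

start=s0; accept=s8; s0-a>s1; s0-b>s2; s0-c>s2; s1-a>s3; s1-b>s0; s1-c>s4; s2-a>s3; s2-b>s0; s2-c>s0; s3-a>s1; s3-b>s2; s3-c>s5; s4-a>s1; s4-b>s2; s4-c>s6; s5-a>s3; s5-b>s0; s5-c>s7; s6-a>s3; s6-b>s0; s6-c>s8; s7-a>s1; s7-b>s2; s7-c>s9; s8-a>s9; s8-b>s9; s8-c>s9; s9-a>s8; s9-b>s8; s9-c>s8

Handle the two conditions separately and then intersect. The first has 5 states tracking whether and how much of `accc` has been seen; the second has 2 states tracking the input length modulo 2. A product state is a pair (one from each), accepting exactly when both do.
A 10-state machine:
        a   b   c  
>  s0   s1  s2  s2 
   s1   s3  s0  s4 
   s2   s3  s0  s0 
   s3   s1  s2  s5 
   s4   s1  s2  s6 
   s5   s3  s0  s7 
   s6   s3  s0  s8 
   s7   s1  s2  s9 
 * s8   s9  s9  s9 
   s9   s8  s8  s8 
(> = start, * = accepting)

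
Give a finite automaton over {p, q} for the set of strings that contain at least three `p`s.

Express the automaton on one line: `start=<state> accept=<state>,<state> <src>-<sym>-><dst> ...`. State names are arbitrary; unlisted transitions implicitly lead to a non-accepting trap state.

start=s0 accept=s3,s4 s0-p->s1 s0-q->s0 s1-p->s2 s1-q->s1 s2-p->s3 s2-q->s2 s3-p->s4 s3-q->s3 s4-p->s4 s4-q->s4

Count `p`s, saturating at 4: states s0 through s3 mean 0 through 3 `p`s seen; s4 means more than 3. Each `p` increments (capped at s4); other symbols loop. Accept from {s3, s4}.
        p   q  
>  s0   s1  s0 
   s1   s2  s1 
   s2   s3  s2 
 * s3   s4  s3 
 * s4   s4  s4 
(> = start, * = accepting)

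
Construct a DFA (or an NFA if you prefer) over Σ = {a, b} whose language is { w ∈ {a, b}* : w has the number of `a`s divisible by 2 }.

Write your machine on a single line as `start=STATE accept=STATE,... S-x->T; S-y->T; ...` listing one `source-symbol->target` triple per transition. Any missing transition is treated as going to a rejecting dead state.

Keep the running count of `a`s modulo 2: each `a` advances along the cycle S0 → S1 → S0 while other symbols loop. Accept at S0.
        a   b  
>* S0   S1  S0 
   S1   S0  S1 
(> = start, * = accepting)

start=S0; accept=S0; S0-a->S1; S0-b->S0; S1-a->S0; S1-b->S1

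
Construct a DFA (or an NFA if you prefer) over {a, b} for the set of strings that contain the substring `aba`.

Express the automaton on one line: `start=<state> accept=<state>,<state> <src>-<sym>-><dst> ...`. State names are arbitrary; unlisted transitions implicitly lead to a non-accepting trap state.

States q0..q2 record the length of the longest prefix of `aba` that matches the current input suffix. Reaching q3 means `aba` has been seen, and we stay there forever. Accept from q3.
With 4 states:
        a   b  
>  q0   q1  q0 
   q1   q1  q2 
   q2   q3  q0 
 * q3   q3  q3 
(> = start, * = accepting)

start=q0 accept=q3 q0-a->q1 q0-b->q0 q1-a->q1 q1-b->q2 q2-a->q3 q2-b->q0 q3-a->q3 q3-b->q3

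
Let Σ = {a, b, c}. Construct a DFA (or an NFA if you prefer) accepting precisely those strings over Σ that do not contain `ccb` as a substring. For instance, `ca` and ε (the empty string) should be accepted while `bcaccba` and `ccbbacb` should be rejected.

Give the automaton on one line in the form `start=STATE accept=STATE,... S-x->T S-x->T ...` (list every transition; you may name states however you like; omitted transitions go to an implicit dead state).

This is the complement of 'contains `ccb`'. Use the same substring-matching states — s0 through s3 holding how much of `ccb` has just been matched — but flip the accepting set: everything except the trap s3 accepts.
4 states suffice.
        a   b   c  
>* s0   s0  s0  s1 
 * s1   s0  s0  s2 
 * s2   s0  s3  s2 
   s3   s3  s3  s3 
(> = start, * = accepting)

start=s0 accept=s0,s1,s2 s0-a->s0 s0-b->s0 s0-c->s1 s1-a->s0 s1-b->s0 s1-c->s2 s2-a->s0 s2-b->s3 s2-c->s2 s3-a->s3 s3-b->s3 s3-c->s3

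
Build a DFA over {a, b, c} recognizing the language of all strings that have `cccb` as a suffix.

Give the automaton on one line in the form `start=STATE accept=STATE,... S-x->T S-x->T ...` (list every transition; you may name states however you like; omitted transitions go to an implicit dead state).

Let each state record the length of the longest suffix of the input read so far that is also a prefix of `cccb`. S1 means the last symbol is `c`; S2 means the last 2 symbols are `cc`; S3 means the last 3 symbols are `ccc`; S4 means the last 4 symbols are `cccb`. Accept only at S4, where the string currently ends in `cccb`.
With 5 states:
        a   b   c  
>  S0   S0  S0  S1 
   S1   S0  S0  S2 
   S2   S0  S0  S3 
   S3   S0  S4  S3 
 * S4   S0  S0  S1 
(> = start, * = accepting)

start=S0 accept=S4 S0-a->S0 S0-b->S0 S0-c->S1 S1-a->S0 S1-b->S0 S1-c->S2 S2-a->S0 S2-b->S0 S2-c->S3 S3-a->S0 S3-b->S4 S3-c->S3 S4-a->S0 S4-b->S0 S4-c->S1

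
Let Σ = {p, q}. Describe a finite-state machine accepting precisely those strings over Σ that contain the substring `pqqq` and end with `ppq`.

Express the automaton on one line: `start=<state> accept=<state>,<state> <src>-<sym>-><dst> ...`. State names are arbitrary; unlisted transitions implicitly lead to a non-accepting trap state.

start=s0 accept=s9 s0-p->s1 s0-q->s0 s1-p->s2 s1-q->s3 s2-p->s2 s2-q->s4 s3-p->s1 s3-q->s5 s4-p->s1 s4-q->s5 s5-p->s1 s5-q->s6 s6-p->s7 s6-q->s6 s7-p->s8 s7-q->s6 s8-p->s8 s8-q->s9 s9-p->s7 s9-q->s6

Run two small machines in parallel and take their product. One (5 states) tracks whether and how much of `pqqq` has been seen; the other (4 states) tracks how much of the suffix `ppq` has currently been matched. Each combined state is a pair, one component from each; accept when both components accept.
        p   q  
>  s0   s1  s0 
   s1   s2  s3 
   s2   s2  s4 
   s3   s1  s5 
   s4   s1  s5 
   s5   s1  s6 
   s6   s7  s6 
   s7   s8  s6 
   s8   s8  s9 
 * s9   s7  s6 
(> = start, * = accepting)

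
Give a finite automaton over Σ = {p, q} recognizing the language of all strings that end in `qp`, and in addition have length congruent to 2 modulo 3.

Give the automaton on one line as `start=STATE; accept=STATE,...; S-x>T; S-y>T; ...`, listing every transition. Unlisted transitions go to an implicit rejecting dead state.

Run two small machines in parallel and take their product. The first has 3 states tracking how much of the suffix `qp` has currently been matched; the second has 3 states tracking the input length modulo 3. A product state is a pair (one from each), accepting exactly when both do.
With 9 states:
       p  q 
>  A   B  C 
   B   D  E 
   C   F  E 
   D   A  G 
   E   H  G 
 * F   A  G 
   G   I  C 
   H   B  C 
   I   D  E 
(> = start, * = accepting)

start=A; accept=F; A-p>B; A-q>C; B-p>D; B-q>E; C-p>F; C-q>E; D-p>A; D-q>G; E-p>H; E-q>G; F-p>A; F-q>G; G-p>I; G-q>C; H-p>B; H-q>C; I-p>D; I-q>E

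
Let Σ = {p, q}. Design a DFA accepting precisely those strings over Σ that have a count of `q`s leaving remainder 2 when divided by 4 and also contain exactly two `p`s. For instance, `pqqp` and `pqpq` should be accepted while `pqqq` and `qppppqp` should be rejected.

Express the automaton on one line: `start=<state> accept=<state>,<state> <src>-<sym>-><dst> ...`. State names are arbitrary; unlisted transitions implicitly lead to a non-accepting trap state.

start=S0 accept=S10 S0-p->S1 S0-q->S2 S1-p->S3 S1-q->S4 S2-p->S4 S2-q->S5 S3-p->S6 S3-q->S7 S4-p->S7 S4-q->S8 S5-p->S8 S5-q->S9 S6-p->S6 S6-q->S6 S7-p->S6 S7-q->S10 S8-p->S10 S8-q->S11 S9-p->S11 S9-q->S0 S10-p->S6 S10-q->S12 S11-p->S12 S11-q->S1 S12-p->S6 S12-q->S3

Build one automaton per condition and run them in lockstep. One (4 states) tracks the count of `q`s modulo 4; the other (4 states) tracks the count of `p`s, saturating at 3. Each combined state is a pair, one component from each; accept when both components accept. Minimizing collapses redundant product states.
13 states suffice.
          p    q  
>  S0     S1   S2 
   S1     S3   S4 
   S2     S4   S5 
   S3     S6   S7 
   S4     S7   S8 
   S5     S8   S9 
   S6     S6   S6 
   S7     S6  S10 
   S8    S10  S11 
   S9    S11   S0 
 * S10    S6  S12 
   S11   S12   S1 
   S12    S6   S3 
(> = start, * = accepting)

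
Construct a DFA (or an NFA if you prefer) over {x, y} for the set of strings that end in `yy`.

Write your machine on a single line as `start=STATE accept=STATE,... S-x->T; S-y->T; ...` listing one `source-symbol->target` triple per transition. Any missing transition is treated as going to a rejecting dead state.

start=q0; accept=q2; q0-x->q0; q0-y->q1; q1-x->q0; q1-y->q2; q2-x->q0; q2-y->q2

Let each state record the length of the longest suffix of the input read so far that is also a prefix of `yy`. q1 means the last symbol is `y`; q2 means the last 2 symbols are `yy`. Accept only at q2, where the string currently ends in `yy`.
With 3 states:
        x   y  
>  q0   q0  q1 
   q1   q0  q2 
 * q2   q0  q2 
(> = start, * = accepting)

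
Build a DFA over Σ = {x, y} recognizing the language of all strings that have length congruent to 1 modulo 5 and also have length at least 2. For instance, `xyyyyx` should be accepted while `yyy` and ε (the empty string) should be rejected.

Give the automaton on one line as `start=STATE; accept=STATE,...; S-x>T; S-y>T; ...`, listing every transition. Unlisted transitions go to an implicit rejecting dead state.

Handle the two conditions separately and then intersect. The first has 5 states tracking the input length modulo 5; the second has 4 states tracking the input length, saturating at 3. A product state is a pair (one from each), accepting exactly when both do.
With 8 states:
        x   y  
>  S0   S1  S1 
   S1   S2  S2 
   S2   S3  S3 
   S3   S4  S4 
   S4   S5  S5 
   S5   S6  S6 
 * S6   S7  S7 
   S7   S3  S3 
(> = start, * = accepting)

start=S0; accept=S6; S0-x>S1; S0-y>S1; S1-x>S2; S1-y>S2; S2-x>S3; S2-y>S3; S3-x>S4; S3-y>S4; S4-x>S5; S4-y>S5; S5-x>S6; S5-y>S6; S6-x>S7; S6-y>S7; S7-x>S3; S7-y>S3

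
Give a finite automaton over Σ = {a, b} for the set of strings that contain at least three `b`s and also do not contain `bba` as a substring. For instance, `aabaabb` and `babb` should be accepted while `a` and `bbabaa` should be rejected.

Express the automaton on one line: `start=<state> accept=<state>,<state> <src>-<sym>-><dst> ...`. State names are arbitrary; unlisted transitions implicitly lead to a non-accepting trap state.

start=q0 accept=q6,q8,q9 q0-a->q0 q0-b->q1 q1-a->q2 q1-b->q3 q2-a->q2 q2-b->q4 q3-a->q5 q3-b->q6 q4-a->q7 q4-b->q6 q5-a->q5 q5-b->q5 q6-a->q5 q6-b->q6 q7-a->q7 q7-b->q8 q8-a->q9 q8-b->q6 q9-a->q9 q9-b->q8

Run two small machines in parallel and take their product. One (5 states) tracks the count of `b`s, saturating at 4; the other (4 states) tracks partial matches of the forbidden pattern `bba`. Each combined state is a pair, one component from each; accept when both components accept. Minimizing collapses redundant product states.
10 states suffice.
        a   b  
>  q0   q0  q1 
   q1   q2  q3 
   q2   q2  q4 
   q3   q5  q6 
   q4   q7  q6 
   q5   q5  q5 
 * q6   q5  q6 
   q7   q7  q8 
 * q8   q9  q6 
 * q9   q9  q8 
(> = start, * = accepting)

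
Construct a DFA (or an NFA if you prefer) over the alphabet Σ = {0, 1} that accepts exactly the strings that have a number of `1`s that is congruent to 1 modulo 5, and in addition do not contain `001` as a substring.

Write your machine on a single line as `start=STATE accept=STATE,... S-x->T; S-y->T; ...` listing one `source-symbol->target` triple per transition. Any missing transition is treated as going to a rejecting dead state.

start=S0; accept=S2,S4,S6; S0-0->S1; S0-1->S2; S1-0->S3; S1-1->S2; S2-0->S4; S2-1->S5; S3-0->S3; S3-1->S3; S4-0->S6; S4-1->S5; S5-0->S7; S5-1->S8; S6-0->S6; S6-1->S3; S7-0->S3; S7-1->S8; S8-0->S9; S8-1->S10; S9-0->S3; S9-1->S10; S10-0->S11; S10-1->S0; S11-0->S3; S11-1->S0

Handle the two conditions separately and then intersect. The first has 5 states tracking the count of `1`s modulo 5; the second has 4 states tracking partial matches of the forbidden pattern `001`. A product state is a pair (one from each), accepting exactly when both do. After merging equivalent states the machine shrinks.
A 12-state machine:
          0    1  
>  S0     S1   S2 
   S1     S3   S2 
 * S2     S4   S5 
   S3     S3   S3 
 * S4     S6   S5 
   S5     S7   S8 
 * S6     S6   S3 
   S7     S3   S8 
   S8     S9  S10 
   S9     S3  S10 
   S10   S11   S0 
   S11    S3   S0 
(> = start, * = accepting)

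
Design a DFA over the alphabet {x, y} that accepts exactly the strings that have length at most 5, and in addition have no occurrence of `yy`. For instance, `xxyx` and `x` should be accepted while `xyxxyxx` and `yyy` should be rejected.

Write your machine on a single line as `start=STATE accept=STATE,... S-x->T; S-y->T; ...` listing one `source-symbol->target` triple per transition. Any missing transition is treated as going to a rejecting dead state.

Run two small machines in parallel and take their product. One (7 states) tracks the input length, saturating at 6; the other (3 states) tracks partial matches of the forbidden pattern `yy`. Each combined state is a pair, one component from each; accept when both components accept. Minimizing collapses redundant product states.
With 11 states:
       x  y 
>* A   B  C 
 * B   D  E 
 * C   D  F 
 * D   G  H 
 * E   G  F 
   F   F  F 
 * G   I  J 
 * H   I  F 
 * I   K  K 
 * J   K  F 
 * K   F  F 
(> = start, * = accepting)

start=A; accept=A,B,C,D,E,G,H,I,J,K; A-x->B; A-y->C; B-x->D; B-y->E; C-x->D; C-y->F; D-x->G; D-y->H; E-x->G; E-y->F; F-x->F; F-y->F; G-x->I; G-y->J; H-x->I; H-y->F; I-x->K; I-y->K; J-x->K; J-y->F; K-x->F; K-y->F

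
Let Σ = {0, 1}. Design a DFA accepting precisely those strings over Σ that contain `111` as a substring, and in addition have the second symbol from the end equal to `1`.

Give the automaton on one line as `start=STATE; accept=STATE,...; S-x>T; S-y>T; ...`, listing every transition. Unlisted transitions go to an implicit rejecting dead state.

start=q0; accept=q3,q4; q0-0>q0; q0-1>q1; q1-0>q0; q1-1>q2; q2-0>q0; q2-1>q3; q3-0>q4; q3-1>q3; q4-0>q5; q4-1>q6; q5-0>q5; q5-1>q6; q6-0>q4; q6-1>q3

Build one automaton per condition and run them in lockstep. The first has 4 states tracking whether and how much of `111` has been seen; the second has 7 states tracking the last 2 symbols read. A product state is a pair (one from each), accepting exactly when both do. Equivalent product states are then merged.
7 states suffice.
        0   1  
>  q0   q0  q1 
   q1   q0  q2 
   q2   q0  q3 
 * q3   q4  q3 
 * q4   q5  q6 
   q5   q5  q6 
   q6   q4  q3 
(> = start, * = accepting)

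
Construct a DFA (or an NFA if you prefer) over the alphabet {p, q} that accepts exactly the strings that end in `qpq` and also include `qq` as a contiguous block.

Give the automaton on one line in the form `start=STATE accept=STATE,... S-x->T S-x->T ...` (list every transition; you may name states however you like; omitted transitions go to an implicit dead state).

start=S0 accept=S5 S0-p->S0 S0-q->S1 S1-p->S0 S1-q->S2 S2-p->S3 S2-q->S2 S3-p->S4 S3-q->S5 S4-p->S4 S4-q->S2 S5-p->S3 S5-q->S2

Handle the two conditions separately and then intersect. One (4 states) tracks how much of the suffix `qpq` has currently been matched; the other (3 states) tracks whether and how much of `qq` has been seen. Each combined state is a pair, one component from each; accept when both components accept. Minimizing collapses redundant product states.
A 6-state machine:
        p   q  
>  S0   S0  S1 
   S1   S0  S2 
   S2   S3  S2 
   S3   S4  S5 
   S4   S4  S2 
 * S5   S3  S2 
(> = start, * = accepting)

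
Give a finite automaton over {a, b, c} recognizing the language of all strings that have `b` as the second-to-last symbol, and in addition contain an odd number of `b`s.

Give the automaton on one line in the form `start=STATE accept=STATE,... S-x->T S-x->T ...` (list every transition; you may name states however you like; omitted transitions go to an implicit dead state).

Handle the two conditions separately and then intersect. One (13 states) tracks the last 2 symbols read; the other (2 states) tracks the count of `b`s modulo 2. Each combined state is a pair, one component from each; accept when both components accept.
A 22-state machine:
          a    b    c  
>  S0     S1   S2   S3 
   S1     S4   S5   S6 
   S2     S7   S8   S9 
   S3    S10  S11  S12 
   S4     S4   S5   S6 
   S5     S7   S8   S9 
   S6    S10  S11  S12 
 * S7    S13  S14  S15 
   S8    S16  S17  S18 
 * S9    S19  S20  S21 
   S10    S4   S5   S6 
   S11    S7   S8   S9 
   S12   S10  S11  S12 
   S13   S13  S14  S15 
   S14   S16  S17  S18 
   S15   S19  S20  S21 
   S16    S4   S5   S6 
 * S17    S7   S8   S9 
   S18   S10  S11  S12 
   S19   S13  S14  S15 
   S20   S16  S17  S18 
   S21   S19  S20  S21 
(> = start, * = accepting)

start=S0 accept=S7,S9,S17 S0-a->S1 S0-b->S2 S0-c->S3 S1-a->S4 S1-b->S5 S1-c->S6 S2-a->S7 S2-b->S8 S2-c->S9 S3-a->S10 S3-b->S11 S3-c->S12 S4-a->S4 S4-b->S5 S4-c->S6 S5-a->S7 S5-b->S8 S5-c->S9 S6-a->S10 S6-b->S11 S6-c->S12 S7-a->S13 S7-b->S14 S7-c->S15 S8-a->S16 S8-b->S17 S8-c->S18 S9-a->S19 S9-b->S20 S9-c->S21 S10-a->S4 S10-b->S5 S10-c->S6 S11-a->S7 S11-b->S8 S11-c->S9 S12-a->S10 S12-b->S11 S12-c->S12 S13-a->S13 S13-b->S14 S13-c->S15 S14-a->S16 S14-b->S17 S14-c->S18 S15-a->S19 S15-b->S20 S15-c->S21 S16-a->S4 S16-b->S5 S16-c->S6 S17-a->S7 S17-b->S8 S17-c->S9 S18-a->S10 S18-b->S11 S18-c->S12 S19-a->S13 S19-b->S14 S19-c->S15 S20-a->S16 S20-b->S17 S20-c->S18 S21-a->S19 S21-b->S20 S21-c->S21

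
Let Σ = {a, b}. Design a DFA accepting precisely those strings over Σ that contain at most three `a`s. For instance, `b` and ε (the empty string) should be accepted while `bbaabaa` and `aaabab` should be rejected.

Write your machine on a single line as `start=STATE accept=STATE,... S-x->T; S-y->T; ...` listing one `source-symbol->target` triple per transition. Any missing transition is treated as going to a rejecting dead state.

Count `a`s, saturating at 4: states q0 through q3 mean 0 through 3 `a`s seen; q4 means more than 3. Each `a` increments (capped at q4); other symbols loop. Accept from {q0, q1, q2, q3}.
A 5-state machine:
        a   b  
>* q0   q1  q0 
 * q1   q2  q1 
 * q2   q3  q2 
 * q3   q4  q3 
   q4   q4  q4 
(> = start, * = accepting)

start=q0; accept=q0,q1,q2,q3; q0-a->q1; q0-b->q0; q1-a->q2; q1-b->q1; q2-a->q3; q2-b->q2; q3-a->q4; q3-b->q3; q4-a->q4; q4-b->q4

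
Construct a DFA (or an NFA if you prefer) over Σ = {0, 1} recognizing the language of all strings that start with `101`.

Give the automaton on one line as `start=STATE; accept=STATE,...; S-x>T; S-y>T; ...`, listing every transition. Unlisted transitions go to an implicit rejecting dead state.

Walk along `101` while the input agrees: from s0 take `1` to s1, and so on. Any deviation drops to the rejecting sink s4. Once s3 is reached the prefix is confirmed and every continuation is accepted.
With 5 states:
        0   1  
>  s0   s4  s1 
   s1   s2  s4 
   s2   s4  s3 
 * s3   s3  s3 
   s4   s4  s4 
(> = start, * = accepting)

start=s0; accept=s3; s0-0>s4; s0-1>s1; s1-0>s2; s1-1>s4; s2-0>s4; s2-1>s3; s3-0>s3; s3-1>s3; s4-0>s4; s4-1>s4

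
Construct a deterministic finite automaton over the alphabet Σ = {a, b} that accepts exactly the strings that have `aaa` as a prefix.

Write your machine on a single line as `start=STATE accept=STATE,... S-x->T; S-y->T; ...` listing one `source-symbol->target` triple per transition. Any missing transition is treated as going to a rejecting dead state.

start=q0; accept=q3; q0-a->q1; q0-b->q4; q1-a->q2; q1-b->q4; q2-a->q3; q2-b->q4; q3-a->q3; q3-b->q3; q4-a->q4; q4-b->q4

Walk along `aaa` while the input agrees: from q0 take `a` to q1, and so on. Any deviation drops to the rejecting sink q4. Once q3 is reached the prefix is confirmed and every continuation is accepted.
5 states suffice.
        a   b  
>  q0   q1  q4 
   q1   q2  q4 
   q2   q3  q4 
 * q3   q3  q3 
   q4   q4  q4 
(> = start, * = accepting)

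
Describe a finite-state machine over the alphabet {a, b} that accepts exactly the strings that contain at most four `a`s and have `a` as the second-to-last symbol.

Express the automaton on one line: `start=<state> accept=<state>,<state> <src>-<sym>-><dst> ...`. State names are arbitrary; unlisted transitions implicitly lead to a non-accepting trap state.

start=S0 accept=S3,S4,S7,S8,S11,S12,S16 S0-a->S1 S0-b->S2 S1-a->S3 S1-b->S4 S2-a->S5 S2-b->S6 S3-a->S7 S3-b->S8 S4-a->S9 S4-b->S10 S5-a->S3 S5-b->S4 S6-a->S5 S6-b->S6 S7-a->S11 S7-b->S12 S8-a->S13 S8-b->S14 S9-a->S7 S9-b->S8 S10-a->S9 S10-b->S10 S11-a->S15 S11-b->S16 S12-a->S17 S12-b->S18 S13-a->S11 S13-b->S12 S14-a->S13 S14-b->S14 S15-a->S15 S15-b->S19 S16-a->S20 S16-b->S21 S17-a->S15 S17-b->S16 S18-a->S17 S18-b->S18 S19-a->S20 S19-b->S22 S20-a->S15 S20-b->S19 S21-a->S20 S21-b->S21 S22-a->S20 S22-b->S22

Build one automaton per condition and run them in lockstep. One (6 states) tracks the count of `a`s, saturating at 5; the other (7 states) tracks the last 2 symbols read. Each combined state is a pair, one component from each; accept when both components accept.
23 states suffice.
          a    b  
>  S0     S1   S2 
   S1     S3   S4 
   S2     S5   S6 
 * S3     S7   S8 
 * S4     S9  S10 
   S5     S3   S4 
   S6     S5   S6 
 * S7    S11  S12 
 * S8    S13  S14 
   S9     S7   S8 
   S10    S9  S10 
 * S11   S15  S16 
 * S12   S17  S18 
   S13   S11  S12 
   S14   S13  S14 
   S15   S15  S19 
 * S16   S20  S21 
   S17   S15  S16 
   S18   S17  S18 
   S19   S20  S22 
   S20   S15  S19 
   S21   S20  S21 
   S22   S20  S22 
(> = start, * = accepting)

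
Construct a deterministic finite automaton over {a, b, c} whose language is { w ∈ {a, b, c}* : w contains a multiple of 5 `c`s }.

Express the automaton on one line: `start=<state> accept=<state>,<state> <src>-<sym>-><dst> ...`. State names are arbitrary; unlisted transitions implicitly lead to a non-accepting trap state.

start=q0 accept=q0 q0-a->q0 q0-b->q0 q0-c->q1 q1-a->q1 q1-b->q1 q1-c->q2 q2-a->q2 q2-b->q2 q2-c->q3 q3-a->q3 q3-b->q3 q3-c->q4 q4-a->q4 q4-b->q4 q4-c->q0

Keep the running count of `c`s modulo 5: each `c` advances along the cycle q0 → q1 → q2 → q3 → q4 → q0 while other symbols loop. Accept at q0.
With 5 states:
        a   b   c  
>* q0   q0  q0  q1 
   q1   q1  q1  q2 
   q2   q2  q2  q3 
   q3   q3  q3  q4 
   q4   q4  q4  q0 
(> = start, * = accepting)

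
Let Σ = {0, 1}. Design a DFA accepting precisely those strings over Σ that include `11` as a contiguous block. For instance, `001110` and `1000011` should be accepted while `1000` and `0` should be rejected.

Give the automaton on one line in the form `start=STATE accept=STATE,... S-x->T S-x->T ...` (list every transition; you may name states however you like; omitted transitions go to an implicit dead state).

Track how much of `11` has been matched so far: state q0 is no progress, q2 is the absorbing accept state reached once `11` has occurred. Intermediate states record partial matches; on a mismatch, fall back to the longest reusable overlap.
A 3-state machine:
        0   1  
>  q0   q0  q1 
   q1   q0  q2 
 * q2   q2  q2 
(> = start, * = accepting)

start=q0 accept=q2 q0-0->q0 q0-1->q1 q1-0->q0 q1-1->q2 q2-0->q2 q2-1->q2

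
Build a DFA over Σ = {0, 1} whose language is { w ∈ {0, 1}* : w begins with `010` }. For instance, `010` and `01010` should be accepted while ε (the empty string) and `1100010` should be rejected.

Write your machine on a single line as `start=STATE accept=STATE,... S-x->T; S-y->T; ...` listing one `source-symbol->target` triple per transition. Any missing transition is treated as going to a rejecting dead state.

start=s0; accept=s3; s0-0->s1; s0-1->s4; s1-0->s4; s1-1->s2; s2-0->s3; s2-1->s4; s3-0->s3; s3-1->s3; s4-0->s4; s4-1->s4

Walk along `010` while the input agrees: from s0 take `0` to s1, and so on. Any deviation drops to the rejecting sink s4. Once s3 is reached the prefix is confirmed and every continuation is accepted.
        0   1  
>  s0   s1  s4 
   s1   s4  s2 
   s2   s3  s4 
 * s3   s3  s3 
   s4   s4  s4 
(> = start, * = accepting)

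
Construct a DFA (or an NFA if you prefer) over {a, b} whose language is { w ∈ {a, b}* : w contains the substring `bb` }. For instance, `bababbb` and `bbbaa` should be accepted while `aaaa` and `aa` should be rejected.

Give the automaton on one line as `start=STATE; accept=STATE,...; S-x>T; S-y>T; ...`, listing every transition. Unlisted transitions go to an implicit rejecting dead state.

start=s0; accept=s2; s0-a>s0; s0-b>s1; s1-a>s0; s1-b>s2; s2-a>s2; s2-b>s2

States s0..s1 record the length of the longest prefix of `bb` that matches the current input suffix. Reaching s2 means `bb` has been seen, and we stay there forever. Accept from s2.
3 states suffice.
        a   b  
>  s0   s0  s1 
   s1   s0  s2 
 * s2   s2  s2 
(> = start, * = accepting)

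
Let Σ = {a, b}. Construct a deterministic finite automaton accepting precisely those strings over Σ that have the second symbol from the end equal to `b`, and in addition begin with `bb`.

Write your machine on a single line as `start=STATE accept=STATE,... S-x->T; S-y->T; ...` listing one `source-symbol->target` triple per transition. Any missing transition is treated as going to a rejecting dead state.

start=S0; accept=S3,S4; S0-a->S1; S0-b->S2; S1-a->S1; S1-b->S1; S2-a->S1; S2-b->S3; S3-a->S4; S3-b->S3; S4-a->S5; S4-b->S6; S5-a->S5; S5-b->S6; S6-a->S4; S6-b->S3

Run two small machines in parallel and take their product. One (7 states) tracks the last 2 symbols read; the other (4 states) tracks whether the input so far still matches the prefix `bb`. Each combined state is a pair, one component from each; accept when both components accept. Minimizing collapses redundant product states.
        a   b  
>  S0   S1  S2 
   S1   S1  S1 
   S2   S1  S3 
 * S3   S4  S3 
 * S4   S5  S6 
   S5   S5  S6 
   S6   S4  S3 
(> = start, * = accepting)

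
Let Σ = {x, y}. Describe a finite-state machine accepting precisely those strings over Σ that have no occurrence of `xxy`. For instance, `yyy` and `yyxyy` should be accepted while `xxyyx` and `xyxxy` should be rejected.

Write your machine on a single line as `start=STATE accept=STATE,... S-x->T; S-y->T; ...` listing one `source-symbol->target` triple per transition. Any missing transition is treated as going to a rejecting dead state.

Track partial matches of the forbidden pattern `xxy`. State q3 is a dead state reached once `xxy` has occurred; every other state accepts. q0 means no part of `xxy` is currently matched.
A 4-state machine:
        x   y  
>* q0   q1  q0 
 * q1   q2  q0 
 * q2   q2  q3 
   q3   q3  q3 
(> = start, * = accepting)

start=q0; accept=q0,q1,q2; q0-x->q1; q0-y->q0; q1-x->q2; q1-y->q0; q2-x->q2; q2-y->q3; q3-x->q3; q3-y->q3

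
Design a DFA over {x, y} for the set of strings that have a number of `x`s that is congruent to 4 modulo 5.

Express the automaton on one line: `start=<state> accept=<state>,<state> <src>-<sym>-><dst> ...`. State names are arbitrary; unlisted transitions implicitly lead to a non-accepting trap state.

Keep the running count of `x`s modulo 5: each `x` advances along the cycle A → B → C → D → E → A while other symbols loop. Accept at E.
       x  y 
>  A   B  A 
   B   C  B 
   C   D  C 
   D   E  D 
 * E   A  E 
(> = start, * = accepting)

start=A accept=E A-x->B A-y->A B-x->C B-y->B C-x->D C-y->C D-x->E D-y->D E-x->A E-y->E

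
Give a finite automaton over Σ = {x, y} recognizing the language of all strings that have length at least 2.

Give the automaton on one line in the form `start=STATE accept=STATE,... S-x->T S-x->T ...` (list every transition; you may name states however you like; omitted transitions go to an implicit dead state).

Count input length up to 3: every symbol moves from q0 toward q3, which means 'more than 2' and absorbs. Accept from {q2, q3}.
With 4 states:
        x   y  
>  q0   q1  q1 
   q1   q2  q2 
 * q2   q3  q3 
 * q3   q3  q3 
(> = start, * = accepting)

start=q0 accept=q2,q3 q0-x->q1 q0-y->q1 q1-x->q2 q1-y->q2 q2-x->q3 q2-y->q3 q3-x->q3 q3-y->q3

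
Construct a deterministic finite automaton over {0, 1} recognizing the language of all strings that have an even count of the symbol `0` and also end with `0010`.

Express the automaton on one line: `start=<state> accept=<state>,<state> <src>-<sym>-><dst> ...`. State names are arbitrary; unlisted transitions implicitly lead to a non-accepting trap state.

start=q0 accept=q5 q0-0->q1 q0-1->q0 q1-0->q2 q1-1->q1 q2-0->q3 q2-1->q0 q3-0->q2 q3-1->q4 q4-0->q5 q4-1->q1 q5-0->q3 q5-1->q0

Run two small machines in parallel and take their product. One (2 states) tracks the count of `0`s modulo 2; the other (5 states) tracks how much of the suffix `0010` has currently been matched. Each combined state is a pair, one component from each; accept when both components accept. After merging equivalent states the machine shrinks.
A 6-state machine:
        0   1  
>  q0   q1  q0 
   q1   q2  q1 
   q2   q3  q0 
   q3   q2  q4 
   q4   q5  q1 
 * q5   q3  q0 
(> = start, * = accepting)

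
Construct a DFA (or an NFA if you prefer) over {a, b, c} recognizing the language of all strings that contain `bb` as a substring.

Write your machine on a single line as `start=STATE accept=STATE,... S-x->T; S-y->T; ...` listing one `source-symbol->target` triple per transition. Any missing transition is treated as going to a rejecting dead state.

start=s0; accept=s2; s0-a->s0; s0-b->s1; s0-c->s0; s1-a->s0; s1-b->s2; s1-c->s0; s2-a->s2; s2-b->s2; s2-c->s2

Track how much of `bb` has been matched so far: state s0 is no progress, s2 is the absorbing accept state reached once `bb` has occurred. Intermediate states record partial matches; on a mismatch, fall back to the longest reusable overlap.
A 3-state machine:
        a   b   c  
>  s0   s0  s1  s0 
   s1   s0  s2  s0 
 * s2   s2  s2  s2 
(> = start, * = accepting)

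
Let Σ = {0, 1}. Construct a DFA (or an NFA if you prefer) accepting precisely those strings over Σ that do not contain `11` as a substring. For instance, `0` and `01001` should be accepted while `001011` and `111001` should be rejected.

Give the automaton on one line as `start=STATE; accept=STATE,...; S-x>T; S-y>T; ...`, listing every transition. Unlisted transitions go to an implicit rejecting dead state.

Track partial matches of the forbidden pattern `11`. State s2 is a dead state reached once `11` has occurred; every other state accepts. s0 means no part of `11` is currently matched.
A 3-state machine:
        0   1  
>* s0   s0  s1 
 * s1   s0  s2 
   s2   s2  s2 
(> = start, * = accepting)

start=s0; accept=s0,s1; s0-0>s0; s0-1>s1; s1-0>s0; s1-1>s2; s2-0>s2; s2-1>s2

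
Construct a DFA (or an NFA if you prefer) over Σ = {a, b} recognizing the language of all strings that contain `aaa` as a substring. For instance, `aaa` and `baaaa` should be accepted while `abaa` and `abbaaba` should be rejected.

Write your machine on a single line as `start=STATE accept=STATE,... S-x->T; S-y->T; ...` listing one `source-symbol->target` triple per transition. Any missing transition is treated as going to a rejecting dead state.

start=s0; accept=s3; s0-a->s1; s0-b->s0; s1-a->s2; s1-b->s0; s2-a->s3; s2-b->s0; s3-a->s3; s3-b->s3

Track how much of `aaa` has been matched so far: state s0 is no progress, s3 is the absorbing accept state reached once `aaa` has occurred. Intermediate states record partial matches; on a mismatch, fall back to the longest reusable overlap.
4 states suffice.
        a   b  
>  s0   s1  s0 
   s1   s2  s0 
   s2   s3  s0 
 * s3   s3  s3 
(> = start, * = accepting)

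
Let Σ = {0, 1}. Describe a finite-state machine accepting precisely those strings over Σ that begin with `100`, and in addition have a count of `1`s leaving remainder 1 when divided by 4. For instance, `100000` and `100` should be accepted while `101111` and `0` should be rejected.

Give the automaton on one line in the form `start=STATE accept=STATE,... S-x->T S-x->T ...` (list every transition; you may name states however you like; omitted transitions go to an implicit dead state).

Handle the two conditions separately and then intersect. The first has 5 states tracking whether the input so far still matches the prefix `100`; the second has 4 states tracking the count of `1`s modulo 4. A product state is a pair (one from each), accepting exactly when both do.
11 states suffice.
       0  1 
>  A   B  C 
   B   B  D 
   C   E  F 
   D   D  F 
   E   G  F 
   F   F  H 
 * G   G  I 
   H   H  B 
   I   I  J 
   J   J  K 
   K   K  G 
(> = start, * = accepting)

start=A accept=G A-0->B A-1->C B-0->B B-1->D C-0->E C-1->F D-0->D D-1->F E-0->G E-1->F F-0->F F-1->H G-0->G G-1->I H-0->H H-1->B I-0->I I-1->J J-0->J J-1->K K-0->K K-1->G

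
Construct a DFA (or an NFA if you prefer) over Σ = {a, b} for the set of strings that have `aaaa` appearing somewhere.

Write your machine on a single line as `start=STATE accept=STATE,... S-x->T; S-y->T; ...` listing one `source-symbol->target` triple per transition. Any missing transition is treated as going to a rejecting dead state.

Track how much of `aaaa` has been matched so far: state q0 is no progress, q4 is the absorbing accept state reached once `aaaa` has occurred. Intermediate states record partial matches; on a mismatch, fall back to the longest reusable overlap.
A 5-state machine:
        a   b  
>  q0   q1  q0 
   q1   q2  q0 
   q2   q3  q0 
   q3   q4  q0 
 * q4   q4  q4 
(> = start, * = accepting)

start=q0; accept=q4; q0-a->q1; q0-b->q0; q1-a->q2; q1-b->q0; q2-a->q3; q2-b->q0; q3-a->q4; q3-b->q0; q4-a->q4; q4-b->q4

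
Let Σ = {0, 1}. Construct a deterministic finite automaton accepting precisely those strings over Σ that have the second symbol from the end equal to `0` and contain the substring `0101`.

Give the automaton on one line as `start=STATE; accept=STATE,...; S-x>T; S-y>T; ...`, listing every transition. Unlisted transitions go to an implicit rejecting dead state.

start=S0; accept=S4,S7; S0-0>S1; S0-1>S0; S1-0>S1; S1-1>S2; S2-0>S3; S2-1>S0; S3-0>S1; S3-1>S4; S4-0>S5; S4-1>S6; S5-0>S7; S5-1>S4; S6-0>S5; S6-1>S6; S7-0>S7; S7-1>S4

Handle the two conditions separately and then intersect. The first has 7 states tracking the last 2 symbols read; the second has 5 states tracking whether and how much of `0101` has been seen. A product state is a pair (one from each), accepting exactly when both do. Minimizing collapses redundant product states.
With 8 states:
        0   1  
>  S0   S1  S0 
   S1   S1  S2 
   S2   S3  S0 
   S3   S1  S4 
 * S4   S5  S6 
   S5   S7  S4 
   S6   S5  S6 
 * S7   S7  S4 
(> = start, * = accepting)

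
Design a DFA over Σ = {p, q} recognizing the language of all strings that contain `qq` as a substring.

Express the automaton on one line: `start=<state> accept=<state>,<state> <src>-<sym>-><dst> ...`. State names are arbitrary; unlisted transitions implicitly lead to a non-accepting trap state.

States S0..S1 record the length of the longest prefix of `qq` that matches the current input suffix. Reaching S2 means `qq` has been seen, and we stay there forever. Accept from S2.
3 states suffice.
        p   q  
>  S0   S0  S1 
   S1   S0  S2 
 * S2   S2  S2 
(> = start, * = accepting)

start=S0 accept=S2 S0-p->S0 S0-q->S1 S1-p->S0 S1-q->S2 S2-p->S2 S2-q->S2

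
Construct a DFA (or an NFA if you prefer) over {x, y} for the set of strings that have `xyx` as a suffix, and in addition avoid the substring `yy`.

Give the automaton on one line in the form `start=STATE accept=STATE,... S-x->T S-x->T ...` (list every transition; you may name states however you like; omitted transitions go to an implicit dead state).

Build one automaton per condition and run them in lockstep. The first has 4 states tracking how much of the suffix `xyx` has currently been matched; the second has 3 states tracking partial matches of the forbidden pattern `yy`. A product state is a pair (one from each), accepting exactly when both do.
9 states suffice.
        x   y  
>  S0   S1  S2 
   S1   S1  S3 
   S2   S1  S4 
   S3   S5  S4 
   S4   S6  S4 
 * S5   S1  S3 
   S6   S6  S7 
   S7   S8  S4 
   S8   S6  S7 
(> = start, * = accepting)

start=S0 accept=S5 S0-x->S1 S0-y->S2 S1-x->S1 S1-y->S3 S2-x->S1 S2-y->S4 S3-x->S5 S3-y->S4 S4-x->S6 S4-y->S4 S5-x->S1 S5-y->S3 S6-x->S6 S6-y->S7 S7-x->S8 S7-y->S4 S8-x->S6 S8-y->S7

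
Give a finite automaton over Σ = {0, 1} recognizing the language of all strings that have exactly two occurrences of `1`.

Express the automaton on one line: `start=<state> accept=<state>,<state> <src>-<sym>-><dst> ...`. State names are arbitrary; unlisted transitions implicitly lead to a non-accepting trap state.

start=A accept=C A-0->A A-1->B B-0->B B-1->C C-0->C C-1->D D-0->D D-1->D

Count `1`s, saturating at 3: states A through C mean 0 through 2 `1`s seen; D means more than 2. Each `1` increments (capped at D); other symbols loop. Accept from {C}.
A 4-state machine:
       0  1 
>  A   A  B 
   B   B  C 
 * C   C  D 
   D   D  D 
(> = start, * = accepting)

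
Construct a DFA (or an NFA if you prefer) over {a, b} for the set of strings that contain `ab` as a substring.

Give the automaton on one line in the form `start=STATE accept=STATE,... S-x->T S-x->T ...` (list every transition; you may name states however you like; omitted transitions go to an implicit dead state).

start=s0 accept=s2 s0-a->s1 s0-b->s0 s1-a->s1 s1-b->s2 s2-a->s2 s2-b->s2

States s0..s1 record the length of the longest prefix of `ab` that matches the current input suffix. Reaching s2 means `ab` has been seen, and we stay there forever. Accept from s2.
A 3-state machine:
        a   b  
>  s0   s1  s0 
   s1   s1  s2 
 * s2   s2  s2 
(> = start, * = accepting)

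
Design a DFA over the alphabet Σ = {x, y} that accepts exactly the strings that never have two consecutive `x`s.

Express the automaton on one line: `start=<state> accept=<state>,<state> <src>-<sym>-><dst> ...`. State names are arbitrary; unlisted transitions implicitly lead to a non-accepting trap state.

start=A accept=A,B A-x->B A-y->A B-x->C B-y->A C-x->C C-y->C

Track partial matches of the forbidden pattern `xx`. State C is a dead state reached once `xx` has occurred; every other state accepts. A means no part of `xx` is currently matched.
With 3 states:
       x  y 
>* A   B  A 
 * B   C  A 
   C   C  C 
(> = start, * = accepting)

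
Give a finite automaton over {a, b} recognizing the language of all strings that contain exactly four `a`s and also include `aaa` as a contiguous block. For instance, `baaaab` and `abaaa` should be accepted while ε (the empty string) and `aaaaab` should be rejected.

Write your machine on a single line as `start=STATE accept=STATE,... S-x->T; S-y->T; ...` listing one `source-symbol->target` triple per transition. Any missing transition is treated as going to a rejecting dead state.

Handle the two conditions separately and then intersect. One (6 states) tracks the count of `a`s, saturating at 5; the other (4 states) tracks whether and how much of `aaa` has been seen. Each combined state is a pair, one component from each; accept when both components accept.
With 18 states:
          a    b  
>  S0     S1   S0 
   S1     S2   S3 
   S2     S4   S5 
   S3     S6   S3 
   S4     S7   S4 
   S5     S8   S5 
   S6     S9   S5 
 * S7    S10   S7 
   S8    S11  S12 
   S9     S7  S12 
   S10   S10  S10 
   S11   S10  S13 
   S12   S14  S12 
   S13   S15  S13 
   S14   S16  S13 
   S15   S16  S17 
   S16   S10  S17 
   S17   S15  S17 
(> = start, * = accepting)

start=S0; accept=S7; S0-a->S1; S0-b->S0; S1-a->S2; S1-b->S3; S2-a->S4; S2-b->S5; S3-a->S6; S3-b->S3; S4-a->S7; S4-b->S4; S5-a->S8; S5-b->S5; S6-a->S9; S6-b->S5; S7-a->S10; S7-b->S7; S8-a->S11; S8-b->S12; S9-a->S7; S9-b->S12; S10-a->S10; S10-b->S10; S11-a->S10; S11-b->S13; S12-a->S14; S12-b->S12; S13-a->S15; S13-b->S13; S14-a->S16; S14-b->S13; S15-a->S16; S15-b->S17; S16-a->S10; S16-b->S17; S17-a->S15; S17-b->S17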